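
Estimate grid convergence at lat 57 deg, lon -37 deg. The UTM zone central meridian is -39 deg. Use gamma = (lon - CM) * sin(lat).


gamma = (-37 - -39) * sin(57) = 2 * 0.838671 = 1.677 degrees

1.677 degrees


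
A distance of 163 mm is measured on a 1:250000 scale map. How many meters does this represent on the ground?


ground = 163 mm * 250000 / 1000 = 40750.0 m

40750.0 m


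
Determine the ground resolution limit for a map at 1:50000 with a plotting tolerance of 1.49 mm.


ground = 1.49 mm * 50000 / 1000 = 74.5 m

74.5 m


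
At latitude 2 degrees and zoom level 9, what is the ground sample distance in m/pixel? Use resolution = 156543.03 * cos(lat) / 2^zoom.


res = 156543.03 * cos(2) / 2^9 = 156543.03 * 0.99939083 / 512 = 305.56 m/pixel

305.56 m/pixel


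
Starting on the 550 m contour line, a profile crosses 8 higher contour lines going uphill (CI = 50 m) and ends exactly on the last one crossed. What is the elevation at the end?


elevation = 550 + 8 * 50 = 950 m

950 m


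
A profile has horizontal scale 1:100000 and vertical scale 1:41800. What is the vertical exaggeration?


VE = horizontal_scale / vertical_scale = 100000 / 41800 ≈ 2.4

2.4x


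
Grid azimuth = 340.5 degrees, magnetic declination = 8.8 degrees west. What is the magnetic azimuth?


magnetic azimuth = grid azimuth - declination (east +ve)
mag_az = 340.5 - -8.8 = 349.3 degrees

349.3 degrees


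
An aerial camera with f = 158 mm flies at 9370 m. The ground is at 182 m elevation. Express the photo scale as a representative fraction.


scale = f / (H - h) = 158 mm / 9188 m = 158 / 9188000 = 1:58152

1:58152


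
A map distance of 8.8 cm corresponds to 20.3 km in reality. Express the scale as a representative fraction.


ground = 20.3 km = 2030000 cm; RF denominator = ground / map = 2030000 / 8.8 ≈ 230682; RF = 1:230682

1:230682


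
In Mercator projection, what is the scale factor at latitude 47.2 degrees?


SF = 1 / cos(47.2) = 1 / 0.679441 = 1.472

1.472


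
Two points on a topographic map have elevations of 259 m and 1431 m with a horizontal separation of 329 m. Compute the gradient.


gradient = (1431 - 259) / 329 = 1172 / 329 = 3.5623

3.5623


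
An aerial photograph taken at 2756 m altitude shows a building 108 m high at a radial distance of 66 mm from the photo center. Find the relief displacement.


d = h * r / H = 108 * 66 / 2756 = 2.59 mm

2.59 mm


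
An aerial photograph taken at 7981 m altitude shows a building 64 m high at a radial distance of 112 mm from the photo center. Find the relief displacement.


d = h * r / H = 64 * 112 / 7981 = 0.9 mm

0.9 mm


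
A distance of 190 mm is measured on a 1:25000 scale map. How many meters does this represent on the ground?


ground = 190 mm * 25000 / 1000 = 4750.0 m

4750.0 m


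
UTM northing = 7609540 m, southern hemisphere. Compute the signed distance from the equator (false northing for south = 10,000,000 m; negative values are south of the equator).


For southern: actual = 7609540 - 10000000 = -2390460 m

-2390460 m


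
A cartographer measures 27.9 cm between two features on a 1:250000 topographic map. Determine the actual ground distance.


ground = 27.9 cm * 250000 / 100 = 69750.0 m = 69.75 km

69.75 km


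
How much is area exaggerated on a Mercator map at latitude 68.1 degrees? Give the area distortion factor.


area_distortion = 1/cos^2(68.1) = 7.188

7.188


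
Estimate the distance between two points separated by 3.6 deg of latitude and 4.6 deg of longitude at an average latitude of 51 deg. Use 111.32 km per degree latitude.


dlat_km = 3.6 * 111.32 = 400.752
dlon_km = 4.6 * 111.32 * cos(51) ≈ 322.257
dist = sqrt(400.752^2 + 322.257^2) ≈ 514.2 km

514.2 km


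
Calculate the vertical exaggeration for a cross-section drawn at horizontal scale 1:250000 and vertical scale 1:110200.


VE = horizontal_scale / vertical_scale = 250000 / 110200 ≈ 2.3

2.3x


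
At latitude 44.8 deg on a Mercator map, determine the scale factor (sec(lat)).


SF = 1 / cos(44.8) = 1 / 0.709571 = 1.409

1.409


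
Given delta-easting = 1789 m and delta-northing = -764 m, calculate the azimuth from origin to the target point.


az = atan2(1789, -764) = 113.1 deg
adjusted to 0-360: 113.1 degrees

113.1 degrees


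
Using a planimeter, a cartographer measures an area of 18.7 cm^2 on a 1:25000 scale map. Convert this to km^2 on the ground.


ground_area = 18.7 * (25000/100)^2 = 1168750.0 m^2 = 1.16875 km^2 ≈ 1.169 km^2

1.169 km^2


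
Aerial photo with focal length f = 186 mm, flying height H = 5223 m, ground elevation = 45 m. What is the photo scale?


scale = f / (H - h) = 186 mm / 5178 m = 186 / 5178000 = 1:27839

1:27839


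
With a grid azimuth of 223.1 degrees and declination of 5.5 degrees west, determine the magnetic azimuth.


magnetic azimuth = grid azimuth - declination (east +ve)
mag_az = 223.1 - -5.5 = 228.6 degrees

228.6 degrees


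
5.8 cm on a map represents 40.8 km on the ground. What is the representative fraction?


ground = 40.8 km = 4080000 cm; RF denominator = ground / map = 4080000 / 5.8 ≈ 703448; RF = 1:703448

1:703448


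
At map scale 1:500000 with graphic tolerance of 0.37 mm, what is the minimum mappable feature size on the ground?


ground = 0.37 mm * 500000 / 1000 = 185.0 m

185.0 m


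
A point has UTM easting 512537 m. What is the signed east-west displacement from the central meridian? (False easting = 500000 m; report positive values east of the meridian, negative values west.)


displacement = 512537 - 500000 = 12537 m

12537 m


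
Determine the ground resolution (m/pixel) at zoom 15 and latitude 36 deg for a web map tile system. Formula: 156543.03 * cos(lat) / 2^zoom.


res = 156543.03 * cos(36) / 2^15 = 156543.03 * 0.80901699 / 32768 = 3.86 m/pixel

3.86 m/pixel


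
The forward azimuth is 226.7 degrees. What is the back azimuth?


back azimuth = (226.7 + 180) mod 360 = 46.7 degrees

46.7 degrees


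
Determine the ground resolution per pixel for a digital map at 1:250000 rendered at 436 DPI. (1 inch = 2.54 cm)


pixel_cm = 2.54 / 436 ≈ 0.005826 cm
ground = pixel_cm * 250000 / 100 = 2.54 * 250000 / (436 * 100) = 635000 / 43600 ≈ 14.56 m

14.56 m


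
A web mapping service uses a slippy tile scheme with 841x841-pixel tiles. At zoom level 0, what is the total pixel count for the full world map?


tiles per axis = 2^0 = 1
total tiles = 1^2 = 1
pixels per axis = 1 * 841 = 841
total pixels = 841^2 = 707281

707281 pixels


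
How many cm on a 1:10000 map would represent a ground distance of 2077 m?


map_cm = 2077 * 100 / 10000 = 20.77 cm

20.77 cm


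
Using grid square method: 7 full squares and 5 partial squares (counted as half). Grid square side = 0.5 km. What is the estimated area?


effective squares = 7 + 5 * 0.5 = 9.5
area = 9.5 * 0.25 = 2.375 km^2

2.375 km^2


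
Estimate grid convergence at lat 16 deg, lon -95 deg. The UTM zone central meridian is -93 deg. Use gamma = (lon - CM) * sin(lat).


gamma = (-95 - -93) * sin(16) = -2 * 0.275637 = -0.551 degrees

-0.551 degrees


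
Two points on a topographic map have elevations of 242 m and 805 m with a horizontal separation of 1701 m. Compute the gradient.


gradient = (805 - 242) / 1701 = 563 / 1701 = 0.331

0.331


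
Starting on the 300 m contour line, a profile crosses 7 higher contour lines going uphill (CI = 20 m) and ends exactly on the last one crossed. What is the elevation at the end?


elevation = 300 + 7 * 20 = 440 m

440 m


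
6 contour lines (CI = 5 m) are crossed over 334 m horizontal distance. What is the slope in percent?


elevation change = 6 * 5 = 30 m
slope = 30 / 334 * 100 = 9.0%

9.0%


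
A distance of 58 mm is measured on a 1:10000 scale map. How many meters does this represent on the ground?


ground = 58 mm * 10000 / 1000 = 580.0 m

580.0 m


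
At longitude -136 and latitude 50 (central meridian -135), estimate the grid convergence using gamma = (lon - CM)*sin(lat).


gamma = (-136 - -135) * sin(50) = -1 * 0.766044 = -0.766 degrees

-0.766 degrees


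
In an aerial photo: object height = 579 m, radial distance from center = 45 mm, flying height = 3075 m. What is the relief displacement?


d = h * r / H = 579 * 45 / 3075 = 8.47 mm

8.47 mm


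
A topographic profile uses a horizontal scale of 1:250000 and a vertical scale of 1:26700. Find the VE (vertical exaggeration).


VE = horizontal_scale / vertical_scale = 250000 / 26700 ≈ 9.4

9.4x


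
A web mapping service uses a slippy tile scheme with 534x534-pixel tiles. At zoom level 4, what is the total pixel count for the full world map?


tiles per axis = 2^4 = 16
total tiles = 16^2 = 256
pixels per axis = 16 * 534 = 8544
total pixels = 8544^2 = 72999936

72999936 pixels


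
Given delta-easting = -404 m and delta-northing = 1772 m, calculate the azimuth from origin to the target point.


az = atan2(-404, 1772) = -12.8 deg
adjusted to 0-360: 347.2 degrees

347.2 degrees


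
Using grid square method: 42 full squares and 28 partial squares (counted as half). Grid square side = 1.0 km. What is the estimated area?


effective squares = 42 + 28 * 0.5 = 56.0
area = 56.0 * 1.0 = 56.0 km^2

56.0 km^2


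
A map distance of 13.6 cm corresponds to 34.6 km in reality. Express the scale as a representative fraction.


ground = 34.6 km = 3460000 cm; RF denominator = ground / map = 3460000 / 13.6 ≈ 254412; RF = 1:254412

1:254412


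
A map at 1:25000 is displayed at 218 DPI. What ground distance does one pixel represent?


pixel_cm = 2.54 / 218 ≈ 0.011651 cm
ground = pixel_cm * 25000 / 100 = 2.54 * 25000 / (218 * 100) = 63500 / 21800 ≈ 2.91 m

2.91 m


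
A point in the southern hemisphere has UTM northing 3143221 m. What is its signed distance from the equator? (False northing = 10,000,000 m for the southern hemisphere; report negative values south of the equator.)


For southern: actual = 3143221 - 10000000 = -6856779 m

-6856779 m


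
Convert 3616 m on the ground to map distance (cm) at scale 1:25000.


map_cm = 3616 * 100 / 25000 = 14.464 cm ≈ 14.46 cm

14.46 cm


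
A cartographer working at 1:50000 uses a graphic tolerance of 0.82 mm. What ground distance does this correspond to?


ground = 0.82 mm * 50000 / 1000 = 41.0 m

41.0 m


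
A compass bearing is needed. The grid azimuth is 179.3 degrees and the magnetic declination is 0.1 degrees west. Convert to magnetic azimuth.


magnetic azimuth = grid azimuth - declination (east +ve)
mag_az = 179.3 - -0.1 = 179.4 degrees

179.4 degrees


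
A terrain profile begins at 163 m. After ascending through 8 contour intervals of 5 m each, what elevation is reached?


elevation = 163 + 8 * 5 = 203 m

203 m


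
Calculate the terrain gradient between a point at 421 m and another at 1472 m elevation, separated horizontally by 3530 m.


gradient = (1472 - 421) / 3530 = 1051 / 3530 = 0.2977

0.2977


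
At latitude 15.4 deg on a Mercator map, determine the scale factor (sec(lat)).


SF = 1 / cos(15.4) = 1 / 0.964095 = 1.037

1.037


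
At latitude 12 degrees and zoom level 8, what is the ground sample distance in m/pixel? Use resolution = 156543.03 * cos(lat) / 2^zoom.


res = 156543.03 * cos(12) / 2^8 = 156543.03 * 0.9781476 / 256 = 598.13 m/pixel

598.13 m/pixel


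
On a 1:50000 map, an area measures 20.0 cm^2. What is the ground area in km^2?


ground_area = 20.0 * (50000/100)^2 = 5000000.0 m^2 = 5.0 km^2

5.0 km^2


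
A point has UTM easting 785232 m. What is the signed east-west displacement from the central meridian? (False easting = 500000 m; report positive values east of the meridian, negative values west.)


displacement = 785232 - 500000 = 285232 m

285232 m


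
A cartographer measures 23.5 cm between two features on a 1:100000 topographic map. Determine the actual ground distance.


ground = 23.5 cm * 100000 / 100 = 23500.0 m = 23.5 km

23.5 km


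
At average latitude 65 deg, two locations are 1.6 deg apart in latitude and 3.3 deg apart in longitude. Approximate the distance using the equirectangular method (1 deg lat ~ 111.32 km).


dlat_km = 1.6 * 111.32 = 178.112
dlon_km = 3.3 * 111.32 * cos(65) ≈ 155.251
dist = sqrt(178.112^2 + 155.251^2) ≈ 236.3 km

236.3 km


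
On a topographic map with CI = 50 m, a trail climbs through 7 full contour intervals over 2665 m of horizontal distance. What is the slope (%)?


elevation change = 7 * 50 = 350 m
slope = 350 / 2665 * 100 = 13.1%

13.1%


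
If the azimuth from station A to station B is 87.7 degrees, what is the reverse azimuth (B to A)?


back azimuth = (87.7 + 180) mod 360 = 267.7 degrees

267.7 degrees


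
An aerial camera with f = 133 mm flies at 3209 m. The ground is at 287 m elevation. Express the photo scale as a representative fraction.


scale = f / (H - h) = 133 mm / 2922 m = 133 / 2922000 = 1:21970

1:21970


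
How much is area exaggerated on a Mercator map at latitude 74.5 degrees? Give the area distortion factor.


area_distortion = 1/cos^2(74.5) = 14.002

14.002


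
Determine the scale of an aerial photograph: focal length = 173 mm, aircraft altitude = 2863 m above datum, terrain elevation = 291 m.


scale = f / (H - h) = 173 mm / 2572 m = 173 / 2572000 = 1:14867

1:14867


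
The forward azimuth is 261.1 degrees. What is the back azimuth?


back azimuth = (261.1 + 180) mod 360 = 81.1 degrees

81.1 degrees


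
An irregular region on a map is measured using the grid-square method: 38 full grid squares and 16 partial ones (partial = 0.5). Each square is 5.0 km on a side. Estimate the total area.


effective squares = 38 + 16 * 0.5 = 46.0
area = 46.0 * 25.0 = 1150.0 km^2

1150.0 km^2


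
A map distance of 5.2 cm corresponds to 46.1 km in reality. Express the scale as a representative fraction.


ground = 46.1 km = 4610000 cm; RF denominator = ground / map = 4610000 / 5.2 ≈ 886538; RF = 1:886538

1:886538


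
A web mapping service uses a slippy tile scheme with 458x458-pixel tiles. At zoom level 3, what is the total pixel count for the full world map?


tiles per axis = 2^3 = 8
total tiles = 8^2 = 64
pixels per axis = 8 * 458 = 3664
total pixels = 3664^2 = 13424896

13424896 pixels


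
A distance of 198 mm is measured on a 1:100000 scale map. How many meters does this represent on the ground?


ground = 198 mm * 100000 / 1000 = 19800.0 m

19800.0 m


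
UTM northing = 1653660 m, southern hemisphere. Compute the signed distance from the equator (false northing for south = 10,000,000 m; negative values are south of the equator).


For southern: actual = 1653660 - 10000000 = -8346340 m

-8346340 m


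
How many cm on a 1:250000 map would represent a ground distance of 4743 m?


map_cm = 4743 * 100 / 250000 = 1.8972 cm ≈ 1.9 cm

1.9 cm


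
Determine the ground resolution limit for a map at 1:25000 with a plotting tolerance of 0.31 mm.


ground = 0.31 mm * 25000 / 1000 = 7.75 m

7.75 m


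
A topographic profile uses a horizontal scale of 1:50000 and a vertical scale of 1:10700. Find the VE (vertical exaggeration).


VE = horizontal_scale / vertical_scale = 50000 / 10700 ≈ 4.7

4.7x


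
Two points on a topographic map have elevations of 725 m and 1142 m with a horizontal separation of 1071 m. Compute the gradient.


gradient = (1142 - 725) / 1071 = 417 / 1071 = 0.3894

0.3894


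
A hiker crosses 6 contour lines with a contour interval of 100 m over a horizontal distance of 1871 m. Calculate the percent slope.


elevation change = 6 * 100 = 600 m
slope = 600 / 1871 * 100 = 32.1%

32.1%


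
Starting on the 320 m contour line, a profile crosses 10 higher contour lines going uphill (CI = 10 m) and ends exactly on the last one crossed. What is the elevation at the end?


elevation = 320 + 10 * 10 = 420 m

420 m


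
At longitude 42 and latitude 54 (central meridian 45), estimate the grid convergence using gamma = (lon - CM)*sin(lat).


gamma = (42 - 45) * sin(54) = -3 * 0.809017 = -2.427 degrees

-2.427 degrees


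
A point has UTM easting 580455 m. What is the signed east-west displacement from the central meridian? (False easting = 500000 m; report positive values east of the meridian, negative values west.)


displacement = 580455 - 500000 = 80455 m

80455 m


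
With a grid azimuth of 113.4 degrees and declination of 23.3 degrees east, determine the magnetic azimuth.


magnetic azimuth = grid azimuth - declination (east +ve)
mag_az = 113.4 - 23.3 = 90.1 degrees

90.1 degrees


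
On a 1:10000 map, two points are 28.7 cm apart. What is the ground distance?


ground = 28.7 cm * 10000 / 100 = 2870.0 m = 2.87 km

2.87 km


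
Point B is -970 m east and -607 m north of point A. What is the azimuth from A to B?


az = atan2(-970, -607) = -122.0 deg
adjusted to 0-360: 238.0 degrees

238.0 degrees


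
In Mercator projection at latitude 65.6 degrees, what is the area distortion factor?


area_distortion = 1/cos^2(65.6) = 5.86

5.86


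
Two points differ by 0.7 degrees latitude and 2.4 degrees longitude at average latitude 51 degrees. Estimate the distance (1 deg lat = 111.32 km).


dlat_km = 0.7 * 111.32 = 77.924
dlon_km = 2.4 * 111.32 * cos(51) ≈ 168.134
dist = sqrt(77.924^2 + 168.134^2) ≈ 185.3 km

185.3 km


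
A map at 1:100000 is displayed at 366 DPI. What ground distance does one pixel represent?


pixel_cm = 2.54 / 366 ≈ 0.00694 cm
ground = pixel_cm * 100000 / 100 = 2.54 * 100000 / (366 * 100) = 254000 / 36600 ≈ 6.94 m

6.94 m


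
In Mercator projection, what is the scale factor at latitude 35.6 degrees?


SF = 1 / cos(35.6) = 1 / 0.813101 = 1.23

1.23


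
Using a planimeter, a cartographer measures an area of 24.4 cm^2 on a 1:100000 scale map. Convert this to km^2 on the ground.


ground_area = 24.4 * (100000/100)^2 = 24400000.0 m^2 = 24.4 km^2

24.4 km^2


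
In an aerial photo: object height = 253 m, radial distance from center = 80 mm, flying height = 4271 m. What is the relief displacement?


d = h * r / H = 253 * 80 / 4271 = 4.74 mm

4.74 mm


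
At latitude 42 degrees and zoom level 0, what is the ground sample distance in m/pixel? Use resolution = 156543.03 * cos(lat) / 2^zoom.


res = 156543.03 * cos(42) / 2^0 = 156543.03 * 0.74314483 / 1 = 116334.14 m/pixel

116334.14 m/pixel


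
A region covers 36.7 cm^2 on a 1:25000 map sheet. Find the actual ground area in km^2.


ground_area = 36.7 * (25000/100)^2 = 2293750.0 m^2 = 2.29375 km^2 ≈ 2.294 km^2

2.294 km^2


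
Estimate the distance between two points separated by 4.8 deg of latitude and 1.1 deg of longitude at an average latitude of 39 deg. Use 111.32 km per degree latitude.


dlat_km = 4.8 * 111.32 = 534.336
dlon_km = 1.1 * 111.32 * cos(39) ≈ 95.163
dist = sqrt(534.336^2 + 95.163^2) ≈ 542.7 km

542.7 km


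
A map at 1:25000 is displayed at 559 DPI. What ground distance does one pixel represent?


pixel_cm = 2.54 / 559 ≈ 0.004544 cm
ground = pixel_cm * 25000 / 100 = 2.54 * 25000 / (559 * 100) = 63500 / 55900 ≈ 1.14 m

1.14 m


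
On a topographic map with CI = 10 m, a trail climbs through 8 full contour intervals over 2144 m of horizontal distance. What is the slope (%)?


elevation change = 8 * 10 = 80 m
slope = 80 / 2144 * 100 = 3.7%

3.7%


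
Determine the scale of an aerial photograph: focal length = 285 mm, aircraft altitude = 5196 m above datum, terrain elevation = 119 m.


scale = f / (H - h) = 285 mm / 5077 m = 285 / 5077000 = 1:17814

1:17814


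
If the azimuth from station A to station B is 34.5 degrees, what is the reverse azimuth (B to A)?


back azimuth = (34.5 + 180) mod 360 = 214.5 degrees

214.5 degrees


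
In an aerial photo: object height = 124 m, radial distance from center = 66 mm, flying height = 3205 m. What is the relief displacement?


d = h * r / H = 124 * 66 / 3205 = 2.55 mm

2.55 mm


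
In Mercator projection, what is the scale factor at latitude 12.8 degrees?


SF = 1 / cos(12.8) = 1 / 0.975149 = 1.025

1.025


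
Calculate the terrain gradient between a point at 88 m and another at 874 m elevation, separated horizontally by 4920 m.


gradient = (874 - 88) / 4920 = 786 / 4920 = 0.1598

0.1598


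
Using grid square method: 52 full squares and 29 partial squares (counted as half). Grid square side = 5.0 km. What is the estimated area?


effective squares = 52 + 29 * 0.5 = 66.5
area = 66.5 * 25.0 = 1662.5 km^2

1662.5 km^2


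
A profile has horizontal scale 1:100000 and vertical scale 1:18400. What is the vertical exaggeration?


VE = horizontal_scale / vertical_scale = 100000 / 18400 ≈ 5.4

5.4x


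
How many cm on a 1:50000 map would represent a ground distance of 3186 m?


map_cm = 3186 * 100 / 50000 = 6.372 cm ≈ 6.37 cm

6.37 cm


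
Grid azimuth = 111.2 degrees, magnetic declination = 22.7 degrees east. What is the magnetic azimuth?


magnetic azimuth = grid azimuth - declination (east +ve)
mag_az = 111.2 - 22.7 = 88.5 degrees

88.5 degrees


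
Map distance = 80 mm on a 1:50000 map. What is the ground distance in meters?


ground = 80 mm * 50000 / 1000 = 4000.0 m

4000.0 m


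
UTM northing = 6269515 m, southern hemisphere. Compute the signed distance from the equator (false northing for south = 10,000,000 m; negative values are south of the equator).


For southern: actual = 6269515 - 10000000 = -3730485 m

-3730485 m


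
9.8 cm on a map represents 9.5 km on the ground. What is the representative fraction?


ground = 9.5 km = 950000 cm; RF denominator = ground / map = 950000 / 9.8 ≈ 96939; RF = 1:96939

1:96939


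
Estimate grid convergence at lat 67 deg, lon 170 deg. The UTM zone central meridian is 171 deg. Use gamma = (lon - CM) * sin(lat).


gamma = (170 - 171) * sin(67) = -1 * 0.920505 = -0.921 degrees

-0.921 degrees


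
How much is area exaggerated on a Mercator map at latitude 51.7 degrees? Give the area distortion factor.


area_distortion = 1/cos^2(51.7) = 2.603

2.603


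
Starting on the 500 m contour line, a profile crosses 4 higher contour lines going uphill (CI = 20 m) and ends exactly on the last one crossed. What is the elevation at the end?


elevation = 500 + 4 * 20 = 580 m

580 m


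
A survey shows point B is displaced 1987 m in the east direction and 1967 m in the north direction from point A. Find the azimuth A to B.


az = atan2(1987, 1967) = 45.3 deg
adjusted to 0-360: 45.3 degrees

45.3 degrees


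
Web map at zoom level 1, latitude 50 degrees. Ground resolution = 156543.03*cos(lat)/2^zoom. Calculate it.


res = 156543.03 * cos(50) / 2^1 = 156543.03 * 0.64278761 / 2 = 50311.96 m/pixel

50311.96 m/pixel


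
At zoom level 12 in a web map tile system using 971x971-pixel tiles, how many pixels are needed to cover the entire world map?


tiles per axis = 2^12 = 4096
total tiles = 4096^2 = 16777216
pixels per axis = 4096 * 971 = 3977216
total pixels = 3977216^2 = 15818247110656

15818247110656 pixels


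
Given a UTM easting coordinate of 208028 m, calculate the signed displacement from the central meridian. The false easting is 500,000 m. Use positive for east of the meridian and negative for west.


displacement = 208028 - 500000 = -291972 m

-291972 m


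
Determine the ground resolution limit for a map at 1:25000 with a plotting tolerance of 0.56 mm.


ground = 0.56 mm * 25000 / 1000 = 14.0 m

14.0 m


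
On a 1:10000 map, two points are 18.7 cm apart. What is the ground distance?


ground = 18.7 cm * 10000 / 100 = 1870.0 m = 1.87 km

1.87 km


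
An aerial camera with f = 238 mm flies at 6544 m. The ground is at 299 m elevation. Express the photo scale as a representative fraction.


scale = f / (H - h) = 238 mm / 6245 m = 238 / 6245000 = 1:26239

1:26239


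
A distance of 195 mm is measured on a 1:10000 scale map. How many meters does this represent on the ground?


ground = 195 mm * 10000 / 1000 = 1950.0 m

1950.0 m


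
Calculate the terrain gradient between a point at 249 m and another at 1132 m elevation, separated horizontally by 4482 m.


gradient = (1132 - 249) / 4482 = 883 / 4482 = 0.197

0.197


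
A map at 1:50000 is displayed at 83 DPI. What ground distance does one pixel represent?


pixel_cm = 2.54 / 83 ≈ 0.030602 cm
ground = pixel_cm * 50000 / 100 = 2.54 * 50000 / (83 * 100) = 127000 / 8300 ≈ 15.3 m

15.3 m


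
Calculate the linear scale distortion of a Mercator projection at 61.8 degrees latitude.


SF = 1 / cos(61.8) = 1 / 0.472551 = 2.116

2.116


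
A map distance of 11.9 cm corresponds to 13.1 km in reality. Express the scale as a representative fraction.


ground = 13.1 km = 1310000 cm; RF denominator = ground / map = 1310000 / 11.9 ≈ 110084; RF = 1:110084

1:110084


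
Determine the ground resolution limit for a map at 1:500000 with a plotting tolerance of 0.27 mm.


ground = 0.27 mm * 500000 / 1000 = 135.0 m

135.0 m


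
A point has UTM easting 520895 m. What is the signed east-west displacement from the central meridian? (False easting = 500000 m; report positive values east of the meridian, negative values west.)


displacement = 520895 - 500000 = 20895 m

20895 m


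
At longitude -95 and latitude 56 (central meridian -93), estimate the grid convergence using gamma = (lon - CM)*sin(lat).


gamma = (-95 - -93) * sin(56) = -2 * 0.829038 = -1.658 degrees

-1.658 degrees


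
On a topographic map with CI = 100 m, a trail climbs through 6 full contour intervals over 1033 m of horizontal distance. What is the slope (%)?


elevation change = 6 * 100 = 600 m
slope = 600 / 1033 * 100 = 58.1%

58.1%


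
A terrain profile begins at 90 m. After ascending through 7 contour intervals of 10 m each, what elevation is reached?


elevation = 90 + 7 * 10 = 160 m

160 m


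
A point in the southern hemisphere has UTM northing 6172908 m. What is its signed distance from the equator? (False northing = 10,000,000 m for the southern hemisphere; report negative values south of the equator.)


For southern: actual = 6172908 - 10000000 = -3827092 m

-3827092 m


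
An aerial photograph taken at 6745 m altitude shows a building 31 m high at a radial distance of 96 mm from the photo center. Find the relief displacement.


d = h * r / H = 31 * 96 / 6745 = 0.44 mm

0.44 mm


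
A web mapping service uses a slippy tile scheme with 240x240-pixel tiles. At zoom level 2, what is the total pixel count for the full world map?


tiles per axis = 2^2 = 4
total tiles = 4^2 = 16
pixels per axis = 4 * 240 = 960
total pixels = 960^2 = 921600

921600 pixels


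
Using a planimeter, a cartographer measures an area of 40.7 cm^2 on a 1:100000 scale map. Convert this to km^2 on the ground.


ground_area = 40.7 * (100000/100)^2 = 40700000.0 m^2 = 40.7 km^2

40.7 km^2


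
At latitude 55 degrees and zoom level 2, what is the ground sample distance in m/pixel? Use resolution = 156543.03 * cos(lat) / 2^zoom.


res = 156543.03 * cos(55) / 2^2 = 156543.03 * 0.57357644 / 4 = 22447.35 m/pixel

22447.35 m/pixel


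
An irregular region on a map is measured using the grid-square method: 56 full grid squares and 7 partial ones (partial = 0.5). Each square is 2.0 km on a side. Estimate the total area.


effective squares = 56 + 7 * 0.5 = 59.5
area = 59.5 * 4.0 = 238.0 km^2

238.0 km^2


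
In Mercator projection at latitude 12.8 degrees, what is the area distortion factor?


area_distortion = 1/cos^2(12.8) = 1.052

1.052


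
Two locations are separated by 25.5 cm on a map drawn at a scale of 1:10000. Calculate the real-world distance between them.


ground = 25.5 cm * 10000 / 100 = 2550.0 m = 2.55 km

2.55 km


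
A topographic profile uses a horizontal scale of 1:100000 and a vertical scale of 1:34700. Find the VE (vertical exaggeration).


VE = horizontal_scale / vertical_scale = 100000 / 34700 ≈ 2.9

2.9x


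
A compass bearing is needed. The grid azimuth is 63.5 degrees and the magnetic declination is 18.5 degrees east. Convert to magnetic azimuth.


magnetic azimuth = grid azimuth - declination (east +ve)
mag_az = 63.5 - 18.5 = 45.0 degrees

45.0 degrees


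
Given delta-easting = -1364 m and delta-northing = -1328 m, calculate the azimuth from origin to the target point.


az = atan2(-1364, -1328) = -134.2 deg
adjusted to 0-360: 225.8 degrees

225.8 degrees


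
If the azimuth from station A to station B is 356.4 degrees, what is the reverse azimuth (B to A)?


back azimuth = (356.4 + 180) mod 360 = 176.4 degrees

176.4 degrees


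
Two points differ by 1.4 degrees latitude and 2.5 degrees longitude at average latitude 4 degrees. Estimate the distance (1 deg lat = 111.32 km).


dlat_km = 1.4 * 111.32 = 155.848
dlon_km = 2.5 * 111.32 * cos(4) ≈ 277.622
dist = sqrt(155.848^2 + 277.622^2) ≈ 318.4 km

318.4 km


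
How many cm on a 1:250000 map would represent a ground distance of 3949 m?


map_cm = 3949 * 100 / 250000 = 1.5796 cm ≈ 1.58 cm

1.58 cm


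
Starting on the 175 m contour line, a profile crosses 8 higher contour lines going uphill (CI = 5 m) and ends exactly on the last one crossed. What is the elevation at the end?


elevation = 175 + 8 * 5 = 215 m

215 m


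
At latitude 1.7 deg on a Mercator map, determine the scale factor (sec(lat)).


SF = 1 / cos(1.7) = 1 / 0.99956 = 1.0

1.0


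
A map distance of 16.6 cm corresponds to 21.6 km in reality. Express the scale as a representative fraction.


ground = 21.6 km = 2160000 cm; RF denominator = ground / map = 2160000 / 16.6 ≈ 130120; RF = 1:130120

1:130120


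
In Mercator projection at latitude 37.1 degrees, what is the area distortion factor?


area_distortion = 1/cos^2(37.1) = 1.572

1.572


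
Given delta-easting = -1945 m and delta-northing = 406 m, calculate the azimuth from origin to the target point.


az = atan2(-1945, 406) = -78.2 deg
adjusted to 0-360: 281.8 degrees

281.8 degrees


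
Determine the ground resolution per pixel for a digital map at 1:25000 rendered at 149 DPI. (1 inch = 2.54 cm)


pixel_cm = 2.54 / 149 ≈ 0.017047 cm
ground = pixel_cm * 25000 / 100 = 2.54 * 25000 / (149 * 100) = 63500 / 14900 ≈ 4.26 m

4.26 m


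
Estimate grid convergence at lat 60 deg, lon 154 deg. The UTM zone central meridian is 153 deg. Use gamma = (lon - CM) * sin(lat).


gamma = (154 - 153) * sin(60) = 1 * 0.866025 = 0.866 degrees

0.866 degrees


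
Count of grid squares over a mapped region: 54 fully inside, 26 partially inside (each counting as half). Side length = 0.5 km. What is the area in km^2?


effective squares = 54 + 26 * 0.5 = 67.0
area = 67.0 * 0.25 = 16.75 km^2

16.75 km^2


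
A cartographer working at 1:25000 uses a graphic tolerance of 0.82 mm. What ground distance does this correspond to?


ground = 0.82 mm * 25000 / 1000 = 20.5 m

20.5 m


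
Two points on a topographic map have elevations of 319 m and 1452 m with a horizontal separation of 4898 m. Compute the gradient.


gradient = (1452 - 319) / 4898 = 1133 / 4898 = 0.2313

0.2313


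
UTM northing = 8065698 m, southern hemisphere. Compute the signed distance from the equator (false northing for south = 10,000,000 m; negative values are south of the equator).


For southern: actual = 8065698 - 10000000 = -1934302 m

-1934302 m


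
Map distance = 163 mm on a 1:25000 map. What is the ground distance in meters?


ground = 163 mm * 25000 / 1000 = 4075.0 m

4075.0 m


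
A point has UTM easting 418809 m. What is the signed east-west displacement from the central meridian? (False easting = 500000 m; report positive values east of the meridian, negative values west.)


displacement = 418809 - 500000 = -81191 m

-81191 m


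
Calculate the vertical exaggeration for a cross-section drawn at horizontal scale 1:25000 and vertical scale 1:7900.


VE = horizontal_scale / vertical_scale = 25000 / 7900 ≈ 3.2

3.2x


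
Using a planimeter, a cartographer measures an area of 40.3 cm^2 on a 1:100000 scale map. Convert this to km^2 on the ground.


ground_area = 40.3 * (100000/100)^2 = 40300000.0 m^2 = 40.3 km^2

40.3 km^2


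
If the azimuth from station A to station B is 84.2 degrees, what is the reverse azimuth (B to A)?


back azimuth = (84.2 + 180) mod 360 = 264.2 degrees

264.2 degrees


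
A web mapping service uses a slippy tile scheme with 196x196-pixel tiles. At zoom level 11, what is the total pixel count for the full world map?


tiles per axis = 2^11 = 2048
total tiles = 2048^2 = 4194304
pixels per axis = 2048 * 196 = 401408
total pixels = 401408^2 = 161128382464

161128382464 pixels


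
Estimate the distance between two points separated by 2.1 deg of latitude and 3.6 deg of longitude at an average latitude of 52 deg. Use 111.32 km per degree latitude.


dlat_km = 2.1 * 111.32 = 233.772
dlon_km = 3.6 * 111.32 * cos(52) ≈ 246.728
dist = sqrt(233.772^2 + 246.728^2) ≈ 339.9 km

339.9 km


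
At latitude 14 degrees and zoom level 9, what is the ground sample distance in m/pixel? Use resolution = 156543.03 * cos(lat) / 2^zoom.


res = 156543.03 * cos(14) / 2^9 = 156543.03 * 0.97029573 / 512 = 296.67 m/pixel

296.67 m/pixel


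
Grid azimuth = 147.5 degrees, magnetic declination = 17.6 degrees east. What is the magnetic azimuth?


magnetic azimuth = grid azimuth - declination (east +ve)
mag_az = 147.5 - 17.6 = 129.9 degrees

129.9 degrees


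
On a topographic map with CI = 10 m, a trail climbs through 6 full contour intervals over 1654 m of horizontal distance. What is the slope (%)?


elevation change = 6 * 10 = 60 m
slope = 60 / 1654 * 100 = 3.6%

3.6%


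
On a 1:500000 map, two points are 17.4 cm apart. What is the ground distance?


ground = 17.4 cm * 500000 / 100 = 87000.0 m = 87.0 km

87.0 km


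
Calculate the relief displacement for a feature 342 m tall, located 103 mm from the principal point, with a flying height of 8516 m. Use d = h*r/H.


d = h * r / H = 342 * 103 / 8516 = 4.14 mm

4.14 mm


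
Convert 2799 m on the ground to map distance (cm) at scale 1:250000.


map_cm = 2799 * 100 / 250000 = 1.1196 cm ≈ 1.12 cm

1.12 cm


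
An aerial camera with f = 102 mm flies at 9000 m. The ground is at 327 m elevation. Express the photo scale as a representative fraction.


scale = f / (H - h) = 102 mm / 8673 m = 102 / 8673000 = 1:85029

1:85029


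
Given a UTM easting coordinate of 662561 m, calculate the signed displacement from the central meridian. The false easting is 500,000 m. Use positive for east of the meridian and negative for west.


displacement = 662561 - 500000 = 162561 m

162561 m


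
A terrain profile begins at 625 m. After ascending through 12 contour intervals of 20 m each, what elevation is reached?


elevation = 625 + 12 * 20 = 865 m

865 m


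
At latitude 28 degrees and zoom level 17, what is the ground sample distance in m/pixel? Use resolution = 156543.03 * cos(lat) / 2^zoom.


res = 156543.03 * cos(28) / 2^17 = 156543.03 * 0.88294759 / 131072 = 1.05 m/pixel

1.05 m/pixel


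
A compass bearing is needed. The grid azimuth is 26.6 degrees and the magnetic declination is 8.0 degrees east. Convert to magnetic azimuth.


magnetic azimuth = grid azimuth - declination (east +ve)
mag_az = 26.6 - 8.0 = 18.6 degrees

18.6 degrees


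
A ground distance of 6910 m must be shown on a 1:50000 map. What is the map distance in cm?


map_cm = 6910 * 100 / 50000 = 13.82 cm

13.82 cm


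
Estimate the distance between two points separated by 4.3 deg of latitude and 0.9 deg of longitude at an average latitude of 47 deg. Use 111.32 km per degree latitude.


dlat_km = 4.3 * 111.32 = 478.676
dlon_km = 0.9 * 111.32 * cos(47) ≈ 68.328
dist = sqrt(478.676^2 + 68.328^2) ≈ 483.5 km

483.5 km


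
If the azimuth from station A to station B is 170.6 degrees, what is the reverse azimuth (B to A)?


back azimuth = (170.6 + 180) mod 360 = 350.6 degrees

350.6 degrees


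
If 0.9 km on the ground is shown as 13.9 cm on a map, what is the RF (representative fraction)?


ground = 0.9 km = 90000 cm; RF denominator = ground / map = 90000 / 13.9 ≈ 6475; RF = 1:6475

1:6475


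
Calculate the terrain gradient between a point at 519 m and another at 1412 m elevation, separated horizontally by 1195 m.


gradient = (1412 - 519) / 1195 = 893 / 1195 = 0.7473

0.7473


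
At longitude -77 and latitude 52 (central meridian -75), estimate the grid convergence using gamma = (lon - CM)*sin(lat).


gamma = (-77 - -75) * sin(52) = -2 * 0.788011 = -1.576 degrees

-1.576 degrees


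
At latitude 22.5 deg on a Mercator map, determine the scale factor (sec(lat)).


SF = 1 / cos(22.5) = 1 / 0.92388 = 1.082

1.082


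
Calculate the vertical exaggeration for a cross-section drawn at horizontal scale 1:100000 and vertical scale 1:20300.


VE = horizontal_scale / vertical_scale = 100000 / 20300 ≈ 4.9

4.9x


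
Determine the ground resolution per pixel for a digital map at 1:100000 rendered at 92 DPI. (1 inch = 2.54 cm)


pixel_cm = 2.54 / 92 ≈ 0.027609 cm
ground = pixel_cm * 100000 / 100 = 2.54 * 100000 / (92 * 100) = 254000 / 9200 ≈ 27.61 m

27.61 m


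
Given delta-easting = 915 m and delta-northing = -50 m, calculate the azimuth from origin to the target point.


az = atan2(915, -50) = 93.1 deg
adjusted to 0-360: 93.1 degrees

93.1 degrees


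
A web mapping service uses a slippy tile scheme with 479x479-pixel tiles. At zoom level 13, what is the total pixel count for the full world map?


tiles per axis = 2^13 = 8192
total tiles = 8192^2 = 67108864
pixels per axis = 8192 * 479 = 3923968
total pixels = 3923968^2 = 15397524865024

15397524865024 pixels


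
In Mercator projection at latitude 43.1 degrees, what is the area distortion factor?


area_distortion = 1/cos^2(43.1) = 1.876

1.876


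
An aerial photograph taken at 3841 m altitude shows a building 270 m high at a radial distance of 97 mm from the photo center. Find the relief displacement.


d = h * r / H = 270 * 97 / 3841 = 6.82 mm

6.82 mm


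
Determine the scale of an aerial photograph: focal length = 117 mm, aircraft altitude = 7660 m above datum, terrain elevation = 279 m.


scale = f / (H - h) = 117 mm / 7381 m = 117 / 7381000 = 1:63085

1:63085


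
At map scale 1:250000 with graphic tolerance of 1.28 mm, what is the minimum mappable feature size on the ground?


ground = 1.28 mm * 250000 / 1000 = 320.0 m

320.0 m


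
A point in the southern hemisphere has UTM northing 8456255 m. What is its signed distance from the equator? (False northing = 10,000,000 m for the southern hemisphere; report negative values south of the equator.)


For southern: actual = 8456255 - 10000000 = -1543745 m

-1543745 m


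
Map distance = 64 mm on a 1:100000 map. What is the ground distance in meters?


ground = 64 mm * 100000 / 1000 = 6400.0 m

6400.0 m


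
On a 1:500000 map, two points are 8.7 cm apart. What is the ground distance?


ground = 8.7 cm * 500000 / 100 = 43500.0 m = 43.5 km

43.5 km


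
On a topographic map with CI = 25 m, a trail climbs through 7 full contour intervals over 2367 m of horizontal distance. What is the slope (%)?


elevation change = 7 * 25 = 175 m
slope = 175 / 2367 * 100 = 7.4%

7.4%


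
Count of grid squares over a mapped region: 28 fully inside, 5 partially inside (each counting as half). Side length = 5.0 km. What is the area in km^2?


effective squares = 28 + 5 * 0.5 = 30.5
area = 30.5 * 25.0 = 762.5 km^2

762.5 km^2
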